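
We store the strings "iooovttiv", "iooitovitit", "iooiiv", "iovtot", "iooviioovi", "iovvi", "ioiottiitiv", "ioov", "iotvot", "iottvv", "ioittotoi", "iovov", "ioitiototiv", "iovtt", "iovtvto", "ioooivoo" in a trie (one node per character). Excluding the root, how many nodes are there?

Count nodes per top-level branch (shared prefixes stored once):
  'i'-branch (ioiottiitiv, ioitiototiv, ioittotoi, iooiiv, iooitovitit, ioooivoo, iooovttiv, ioov, iooviioovi, iottvv, iotvot, iovov, iovtot, iovtt, iovtvto, iovvi): 71 nodes
Sum: 71

71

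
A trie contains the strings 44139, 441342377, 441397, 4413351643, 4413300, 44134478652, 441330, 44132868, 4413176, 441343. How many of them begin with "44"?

Walk to "44"; the words in its subtree are exactly those with that prefix.
Matches: "4413176", "44132868", "441330", "4413300", "4413351643", "441342377", "441343", "44134478652", "44139", "441397"
Count: 10

10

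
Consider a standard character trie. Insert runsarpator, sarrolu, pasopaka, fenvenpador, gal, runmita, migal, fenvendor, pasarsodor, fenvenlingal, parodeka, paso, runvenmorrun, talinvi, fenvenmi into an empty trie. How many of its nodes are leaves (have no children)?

14

Leaves are exactly the stored words that no other stored word extends.
Those words: "fenvendor", "fenvenlingal", "fenvenmi", "fenvenpador", "gal", "migal", "parodeka", "pasarsodor", "pasopaka", "runmita", "runsarpator", "runvenmorrun", "sarrolu", "talinvi"
Leaf count: 14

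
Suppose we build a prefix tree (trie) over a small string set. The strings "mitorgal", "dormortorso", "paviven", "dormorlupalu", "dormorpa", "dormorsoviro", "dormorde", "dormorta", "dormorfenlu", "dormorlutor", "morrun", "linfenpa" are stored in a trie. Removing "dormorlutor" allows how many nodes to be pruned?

Walk "dormorlutor" from the leaf back toward the root, removing each node that no remaining word uses.
The suffix "tor" (3 nodes) is used only by "dormorlutor"; the node for "dormorlu" still has the child "p", so pruning stops there.
Nodes removed: 3

3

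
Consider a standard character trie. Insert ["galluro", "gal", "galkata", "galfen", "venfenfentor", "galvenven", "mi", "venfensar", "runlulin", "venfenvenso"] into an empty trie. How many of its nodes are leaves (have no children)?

9

A leaf is a node with no children — equivalently, the end of a word that is not a proper prefix of any other stored word.
Those words: "galfen", "galkata", "galluro", "galvenven", "mi", "runlulin", "venfenfentor", "venfensar", "venfenvenso"
Leaf count: 9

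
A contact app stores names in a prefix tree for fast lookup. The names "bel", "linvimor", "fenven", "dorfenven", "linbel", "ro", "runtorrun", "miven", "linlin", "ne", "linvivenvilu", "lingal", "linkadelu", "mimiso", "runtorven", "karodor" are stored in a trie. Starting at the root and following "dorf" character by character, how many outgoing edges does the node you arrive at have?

Walk "dorf" from the root, arriving at one node.
Distinct next characters after "dorf": e.
That node has 1 child edge.

1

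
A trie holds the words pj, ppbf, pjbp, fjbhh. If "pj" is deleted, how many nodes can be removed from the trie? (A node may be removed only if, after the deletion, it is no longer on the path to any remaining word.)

0

A node on "pj"'s path can go only if nothing else ends at it or branches off below it.
Every node on "pj" is still needed (e.g. by "pjbp"), so nothing is freed.
Nodes removed: 0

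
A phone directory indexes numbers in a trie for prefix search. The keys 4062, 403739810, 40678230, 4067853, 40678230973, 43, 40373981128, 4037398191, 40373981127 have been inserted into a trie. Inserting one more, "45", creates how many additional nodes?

The longest prefix of "45" already in the trie is "4" (length 1).
Each of the 1 remaining characters creates one node.

1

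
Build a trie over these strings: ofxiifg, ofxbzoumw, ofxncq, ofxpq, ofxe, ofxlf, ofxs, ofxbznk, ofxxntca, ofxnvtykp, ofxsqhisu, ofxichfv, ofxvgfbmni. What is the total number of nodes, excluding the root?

Insert word by word; a character creates a node only if that edge doesn't already exist:
  "ofxiifg" → 7 new (o, f, x, i, i, f, g)
  "ofxbzoumw" → prefix "ofx" already present; 6 new (b, z, o, u, m, w)
  "ofxncq" → prefix "ofx" already present; 3 new (n, c, q)
  "ofxpq" → prefix "ofx" already present; 2 new (p, q)
  "ofxe" → prefix "ofx" already present; 1 new (e)
  "ofxlf" → prefix "ofx" already present; 2 new (l, f)
  "ofxs" → prefix "ofx" already present; 1 new (s)
  "ofxbznk" → prefix "ofxbz" already present; 2 new (n, k)
  "ofxxntca" → prefix "ofx" already present; 5 new (x, n, t, c, a)
  "ofxnvtykp" → prefix "ofxn" already present; 5 new (v, t, y, k, p)
  "ofxsqhisu" → prefix "ofxs" already present; 5 new (q, h, i, s, u)
  "ofxichfv" → prefix "ofxi" already present; 4 new (c, h, f, v)
  "ofxvgfbmni" → prefix "ofx" already present; 7 new (v, g, f, b, m, n, i)
Total nodes = 7 + 6 + 3 + 2 + 1 + 2 + 1 + 2 + 5 + 5 + 5 + 4 + 7 = 50

50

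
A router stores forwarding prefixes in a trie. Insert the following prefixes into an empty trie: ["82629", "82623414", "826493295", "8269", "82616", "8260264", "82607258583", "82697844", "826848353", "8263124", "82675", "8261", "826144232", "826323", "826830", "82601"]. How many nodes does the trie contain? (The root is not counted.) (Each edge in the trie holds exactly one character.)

55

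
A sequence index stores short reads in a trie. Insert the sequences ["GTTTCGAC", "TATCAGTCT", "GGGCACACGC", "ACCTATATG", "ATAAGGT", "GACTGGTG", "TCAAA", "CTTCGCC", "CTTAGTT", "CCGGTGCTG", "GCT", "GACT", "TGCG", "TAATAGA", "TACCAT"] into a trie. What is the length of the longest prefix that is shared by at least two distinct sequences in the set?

The deepest shared node is where two words last agree before diverging.
"GACT" and "GACTGGTG" agree on "GACT" (4 characters) before diverging; nothing deeper is shared.
Longest shared-prefix length: 4

4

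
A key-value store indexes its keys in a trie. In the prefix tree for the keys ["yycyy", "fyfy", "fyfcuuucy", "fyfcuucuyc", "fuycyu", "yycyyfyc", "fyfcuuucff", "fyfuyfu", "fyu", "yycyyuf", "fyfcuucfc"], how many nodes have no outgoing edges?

Leaves are exactly the stored words that no other stored word extends.
Those words: "fuycyu", "fyfcuucfc", "fyfcuucuyc", "fyfcuuucff", "fyfcuuucy", "fyfuyfu", "fyfy", "fyu", "yycyyfyc", "yycyyuf"
Leaf count: 10

10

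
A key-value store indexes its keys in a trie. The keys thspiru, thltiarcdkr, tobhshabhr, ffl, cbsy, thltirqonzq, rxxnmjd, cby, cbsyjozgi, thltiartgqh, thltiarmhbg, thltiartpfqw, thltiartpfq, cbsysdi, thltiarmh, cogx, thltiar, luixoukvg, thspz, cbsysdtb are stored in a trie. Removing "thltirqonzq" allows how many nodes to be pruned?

6

After clearing the end-marker at "thltirqonzq", prune upward until reaching a node still needed by another word.
The suffix "rqonzq" (6 nodes) is used only by "thltirqonzq"; the node for "thlti" still has the child "a", so pruning stops there.
Nodes removed: 6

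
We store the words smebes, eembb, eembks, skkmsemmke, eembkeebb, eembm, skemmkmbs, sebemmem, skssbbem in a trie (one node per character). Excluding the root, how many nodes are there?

47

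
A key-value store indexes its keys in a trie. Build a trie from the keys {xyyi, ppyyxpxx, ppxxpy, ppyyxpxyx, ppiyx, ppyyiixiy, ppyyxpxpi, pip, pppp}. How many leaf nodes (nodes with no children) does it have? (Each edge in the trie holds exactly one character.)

9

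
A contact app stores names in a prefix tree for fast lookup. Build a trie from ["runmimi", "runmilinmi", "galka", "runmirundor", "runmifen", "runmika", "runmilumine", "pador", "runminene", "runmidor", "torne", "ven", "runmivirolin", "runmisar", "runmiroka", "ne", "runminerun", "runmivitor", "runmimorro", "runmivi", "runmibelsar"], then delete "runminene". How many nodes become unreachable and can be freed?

2

A node on "runminene"'s path can go only if nothing else ends at it or branches off below it.
The suffix "ne" (2 nodes) is used only by "runminene"; the node for "runmine" still has the child "r", so pruning stops there.
Nodes removed: 2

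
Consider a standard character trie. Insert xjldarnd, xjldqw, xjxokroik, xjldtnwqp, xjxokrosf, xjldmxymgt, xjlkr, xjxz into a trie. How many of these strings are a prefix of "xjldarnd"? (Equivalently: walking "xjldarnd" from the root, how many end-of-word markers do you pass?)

1

Walk "xjldarnd" from the root; an end-of-word marker is hit whenever a stored word is a prefix of "xjldarnd".
Prefixes of the query that are stored words: "xjldarnd"
Count: 1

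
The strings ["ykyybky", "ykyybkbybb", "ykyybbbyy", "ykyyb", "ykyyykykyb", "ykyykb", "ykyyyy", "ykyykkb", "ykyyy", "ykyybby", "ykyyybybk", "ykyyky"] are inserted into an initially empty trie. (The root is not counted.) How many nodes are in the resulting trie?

Insert word by word; a character creates a node only if that edge doesn't already exist:
  "ykyybky" → 7 new (y, k, y, y, b, k, y)
  "ykyybkbybb" → prefix "ykyybk" already present; 4 new (b, y, b, b)
  "ykyybbbyy" → prefix "ykyyb" already present; 4 new (b, b, y, y)
  "ykyyb" → prefix "ykyyb" already present; 0 new (none)
  "ykyyykykyb" → prefix "ykyy" already present; 6 new (y, k, y, k, y, b)
  "ykyykb" → prefix "ykyy" already present; 2 new (k, b)
  "ykyyyy" → prefix "ykyyy" already present; 1 new (y)
  "ykyykkb" → prefix "ykyyk" already present; 2 new (k, b)
  "ykyyy" → prefix "ykyyy" already present; 0 new (none)
  "ykyybby" → prefix "ykyybb" already present; 1 new (y)
  "ykyyybybk" → prefix "ykyyy" already present; 4 new (b, y, b, k)
  "ykyyky" → prefix "ykyyk" already present; 1 new (y)
Total nodes = 7 + 4 + 4 + 0 + 6 + 2 + 1 + 2 + 0 + 1 + 4 + 1 = 32

32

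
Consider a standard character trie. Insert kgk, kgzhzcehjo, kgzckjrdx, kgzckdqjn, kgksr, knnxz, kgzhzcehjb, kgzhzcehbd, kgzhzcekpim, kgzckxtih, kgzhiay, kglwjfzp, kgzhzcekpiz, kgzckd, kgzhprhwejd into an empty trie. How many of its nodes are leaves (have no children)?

Leaves are exactly the stored words that no other stored word extends.
Those words: "kgksr", "kglwjfzp", "kgzckdqjn", "kgzckjrdx", "kgzckxtih", "kgzhiay", "kgzhprhwejd", "kgzhzcehbd", "kgzhzcehjb", "kgzhzcehjo", "kgzhzcekpim", "kgzhzcekpiz", "knnxz"
Leaf count: 13

13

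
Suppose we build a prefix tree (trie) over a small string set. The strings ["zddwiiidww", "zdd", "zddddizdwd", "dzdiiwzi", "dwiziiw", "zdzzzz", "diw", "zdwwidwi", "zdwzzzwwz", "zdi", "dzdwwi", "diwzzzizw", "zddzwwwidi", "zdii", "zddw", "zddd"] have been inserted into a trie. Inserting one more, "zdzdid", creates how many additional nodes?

"zdz" is already a path in the trie; the remaining "did" must be added.
New nodes needed: |"zdzdid"| − 3 = 6 − 3 = 3.

3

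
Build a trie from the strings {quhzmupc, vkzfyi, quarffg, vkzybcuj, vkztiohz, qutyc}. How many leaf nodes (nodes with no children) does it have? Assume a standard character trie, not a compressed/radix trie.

A leaf is a node with no children — equivalently, the end of a word that is not a proper prefix of any other stored word.
Those words: "quarffg", "quhzmupc", "qutyc", "vkzfyi", "vkztiohz", "vkzybcuj"
Leaf count: 6

6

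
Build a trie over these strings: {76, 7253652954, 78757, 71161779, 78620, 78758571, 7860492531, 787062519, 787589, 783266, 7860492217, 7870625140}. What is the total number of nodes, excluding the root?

52

For each word, the new-node count is its length minus the longest prefix already in the trie:
  "76" → 2 new (7, 6)
  "7253652954" → prefix "7" already present; 9 new (2, 5, 3, 6, 5, 2, 9, 5, 4)
  "78757" → prefix "7" already present; 4 new (8, 7, 5, 7)
  "71161779" → prefix "7" already present; 7 new (1, 1, 6, 1, 7, 7, 9)
  "78620" → prefix "78" already present; 3 new (6, 2, 0)
  "78758571" → prefix "7875" already present; 4 new (8, 5, 7, 1)
  "7860492531" → prefix "786" already present; 7 new (0, 4, 9, 2, 5, 3, 1)
  "787062519" → prefix "787" already present; 6 new (0, 6, 2, 5, 1, 9)
  "787589" → prefix "78758" already present; 1 new (9)
  "783266" → prefix "78" already present; 4 new (3, 2, 6, 6)
  "7860492217" → prefix "7860492" already present; 3 new (2, 1, 7)
  "7870625140" → prefix "78706251" already present; 2 new (4, 0)
Total nodes = 2 + 9 + 4 + 7 + 3 + 4 + 7 + 6 + 1 + 4 + 3 + 2 = 52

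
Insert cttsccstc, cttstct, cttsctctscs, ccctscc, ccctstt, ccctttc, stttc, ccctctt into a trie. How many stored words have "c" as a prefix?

Filter for entries beginning with "c":
Matches: "ccctctt", "ccctscc", "ccctstt", "ccctttc", "cttsccstc", "cttsctctscs", "cttstct"
Count: 7

7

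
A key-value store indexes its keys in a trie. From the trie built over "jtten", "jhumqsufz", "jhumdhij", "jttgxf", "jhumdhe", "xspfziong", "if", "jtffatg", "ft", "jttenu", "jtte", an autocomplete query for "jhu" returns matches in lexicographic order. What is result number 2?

jhumdhij

Filter for "jhu…" and sort: "jhumdhe", "jhumdhij", "jhumqsufz"
The 2nd is jhumdhij.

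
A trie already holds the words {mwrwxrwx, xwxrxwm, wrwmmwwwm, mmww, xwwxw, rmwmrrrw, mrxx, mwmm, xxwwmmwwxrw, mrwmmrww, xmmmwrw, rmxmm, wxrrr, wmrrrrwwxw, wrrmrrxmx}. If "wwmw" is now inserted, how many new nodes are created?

Walking "wwmw" from the root, the first 1 characters ("w") follow existing edges; "w" is the first miss.
Each of the 3 remaining characters creates one node.

3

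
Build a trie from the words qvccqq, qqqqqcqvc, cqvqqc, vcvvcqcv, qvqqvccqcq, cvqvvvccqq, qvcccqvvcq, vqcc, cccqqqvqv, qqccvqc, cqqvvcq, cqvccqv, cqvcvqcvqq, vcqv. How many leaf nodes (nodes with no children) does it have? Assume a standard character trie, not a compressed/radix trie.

Leaves are exactly the stored words that no other stored word extends.
Those words: "cccqqqvqv", "cqqvvcq", "cqvccqv", "cqvcvqcvqq", "cqvqqc", "cvqvvvccqq", "qqccvqc", "qqqqqcqvc", "qvcccqvvcq", "qvccqq", "qvqqvccqcq", "vcqv", "vcvvcqcv", "vqcc"
Leaf count: 14

14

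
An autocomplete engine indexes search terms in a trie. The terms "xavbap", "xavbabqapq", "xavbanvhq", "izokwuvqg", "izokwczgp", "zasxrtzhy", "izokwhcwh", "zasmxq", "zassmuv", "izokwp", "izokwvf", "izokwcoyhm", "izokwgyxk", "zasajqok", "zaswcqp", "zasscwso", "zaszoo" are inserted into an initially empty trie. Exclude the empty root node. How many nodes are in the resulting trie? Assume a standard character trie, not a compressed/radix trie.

75

Count nodes per top-level branch (shared prefixes stored once):
  'i'-branch (izokwcoyhm, izokwczgp, izokwgyxk, izokwhcwh, izokwp, izokwuvqg, izokwvf): 28 nodes
  'x'-branch (xavbabqapq, xavbanvhq, xavbap): 15 nodes
  'z'-branch (zasajqok, zasmxq, zasscwso, zassmuv, zaswcqp, zasxrtzhy, zaszoo): 32 nodes
Sum: 75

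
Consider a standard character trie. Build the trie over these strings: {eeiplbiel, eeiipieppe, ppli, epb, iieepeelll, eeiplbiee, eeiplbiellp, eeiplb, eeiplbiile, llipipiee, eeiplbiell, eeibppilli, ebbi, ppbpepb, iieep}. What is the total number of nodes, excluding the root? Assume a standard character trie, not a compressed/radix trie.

62

Insert word by word; a character creates a node only if that edge doesn't already exist:
  "eeiplbiel" → 9 new (e, e, i, p, l, b, i, e, l)
  "eeiipieppe" → prefix "eei" already present; 7 new (i, p, i, e, p, p, e)
  "ppli" → 4 new (p, p, l, i)
  "epb" → prefix "e" already present; 2 new (p, b)
  "iieepeelll" → 10 new (i, i, e, e, p, e, e, l, l, l)
  "eeiplbiee" → prefix "eeiplbie" already present; 1 new (e)
  "eeiplbiellp" → prefix "eeiplbiel" already present; 2 new (l, p)
  "eeiplb" → prefix "eeiplb" already present; 0 new (none)
  "eeiplbiile" → prefix "eeiplbi" already present; 3 new (i, l, e)
  "llipipiee" → 9 new (l, l, i, p, i, p, i, e, e)
  "eeiplbiell" → prefix "eeiplbiell" already present; 0 new (none)
  "eeibppilli" → prefix "eei" already present; 7 new (b, p, p, i, l, l, i)
  "ebbi" → prefix "e" already present; 3 new (b, b, i)
  "ppbpepb" → prefix "pp" already present; 5 new (b, p, e, p, b)
  "iieep" → prefix "iieep" already present; 0 new (none)
Total nodes = 9 + 7 + 4 + 2 + 10 + 1 + 2 + 0 + 3 + 9 + 0 + 7 + 3 + 5 + 0 = 62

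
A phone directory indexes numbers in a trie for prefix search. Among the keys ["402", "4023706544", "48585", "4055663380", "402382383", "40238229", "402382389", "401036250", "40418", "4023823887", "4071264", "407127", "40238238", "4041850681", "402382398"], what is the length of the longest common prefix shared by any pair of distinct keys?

Equivalently: take the maximum, over all pairs, of their longest common prefix length.
"40238238" and "402382383" agree on "40238238" (8 characters) before diverging; nothing deeper is shared.
Longest shared-prefix length: 8

8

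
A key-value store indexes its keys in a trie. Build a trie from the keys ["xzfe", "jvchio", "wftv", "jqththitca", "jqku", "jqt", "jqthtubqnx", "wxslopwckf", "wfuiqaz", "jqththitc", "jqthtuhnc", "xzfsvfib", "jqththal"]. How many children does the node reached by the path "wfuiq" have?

Follow the path "wfuiq" to its node, then look at its outgoing edges.
Distinct next characters after "wfuiq": a.
That node has 1 child edge.

1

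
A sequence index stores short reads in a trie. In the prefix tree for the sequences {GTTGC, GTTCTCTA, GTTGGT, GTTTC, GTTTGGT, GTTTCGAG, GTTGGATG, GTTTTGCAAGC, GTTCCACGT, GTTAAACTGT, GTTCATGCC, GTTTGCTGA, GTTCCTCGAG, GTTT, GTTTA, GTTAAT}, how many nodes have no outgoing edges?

Leaves are exactly the stored words that no other stored word extends.
Those words: "GTTAAACTGT", "GTTAAT", "GTTCATGCC", "GTTCCACGT", "GTTCCTCGAG", "GTTCTCTA", "GTTGC", "GTTGGATG", "GTTGGT", "GTTTA", "GTTTCGAG", "GTTTGCTGA", "GTTTGGT", "GTTTTGCAAGC"
Leaf count: 14

14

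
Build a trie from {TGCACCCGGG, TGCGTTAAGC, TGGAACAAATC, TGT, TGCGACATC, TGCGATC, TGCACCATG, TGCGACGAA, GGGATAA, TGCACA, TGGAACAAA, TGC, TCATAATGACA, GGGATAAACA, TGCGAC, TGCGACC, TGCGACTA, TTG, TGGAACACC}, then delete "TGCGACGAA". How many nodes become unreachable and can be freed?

3

A node on "TGCGACGAA"'s path can go only if nothing else ends at it or branches off below it.
The suffix "GAA" (3 nodes) is used only by "TGCGACGAA"; the node for "TGCGAC" still has the child "A", so pruning stops there.
Nodes removed: 3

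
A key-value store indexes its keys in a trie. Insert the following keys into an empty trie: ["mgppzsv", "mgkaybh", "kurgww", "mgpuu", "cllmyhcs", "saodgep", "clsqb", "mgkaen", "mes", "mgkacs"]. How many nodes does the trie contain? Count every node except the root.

Count nodes per top-level branch (shared prefixes stored once):
  'c'-branch (cllmyhcs, clsqb): 11 nodes
  'k'-branch (kurgww): 6 nodes
  'm'-branch (mes, mgkacs, mgkaen, mgkaybh, mgppzsv, mgpuu): 20 nodes
  's'-branch (saodgep): 7 nodes
Sum: 44

44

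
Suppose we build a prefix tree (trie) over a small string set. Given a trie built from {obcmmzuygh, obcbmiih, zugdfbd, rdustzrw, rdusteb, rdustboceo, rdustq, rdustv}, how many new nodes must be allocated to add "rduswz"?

Walking "rduswz" from the root, the first 4 characters ("rdus") follow existing edges; "w" is the first miss.
So 6 − 4 = 2 new nodes.

2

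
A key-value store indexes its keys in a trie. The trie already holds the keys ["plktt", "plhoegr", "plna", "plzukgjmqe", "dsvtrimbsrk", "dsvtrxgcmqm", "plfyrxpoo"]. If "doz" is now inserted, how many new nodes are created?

2

"d" is already a path in the trie; the remaining "oz" must be added.
Each of the 2 remaining characters creates one node.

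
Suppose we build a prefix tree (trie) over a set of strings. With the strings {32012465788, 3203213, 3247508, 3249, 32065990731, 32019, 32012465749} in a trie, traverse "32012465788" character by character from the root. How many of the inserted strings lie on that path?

1

Walk "32012465788" from the root; an end-of-word marker is hit whenever a stored word is a prefix of "32012465788".
Prefixes of the query that are stored words: "32012465788"
Count: 1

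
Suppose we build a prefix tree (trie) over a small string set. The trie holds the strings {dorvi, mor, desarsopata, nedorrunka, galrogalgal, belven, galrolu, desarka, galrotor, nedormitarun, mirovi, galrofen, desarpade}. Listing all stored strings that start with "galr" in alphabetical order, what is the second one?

Words with prefix "galr", in lexicographic order: "galrofen", "galrogalgal", "galrolu", "galrotor"
Position 2: galrogalgal

galrogalgal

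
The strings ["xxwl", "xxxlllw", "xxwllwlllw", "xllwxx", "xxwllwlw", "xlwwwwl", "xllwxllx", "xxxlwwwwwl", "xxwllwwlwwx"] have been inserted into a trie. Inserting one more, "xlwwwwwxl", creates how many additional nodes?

3

"xlwwww" is already a path in the trie; the remaining "wxl" must be added.
So 9 − 6 = 3 new nodes.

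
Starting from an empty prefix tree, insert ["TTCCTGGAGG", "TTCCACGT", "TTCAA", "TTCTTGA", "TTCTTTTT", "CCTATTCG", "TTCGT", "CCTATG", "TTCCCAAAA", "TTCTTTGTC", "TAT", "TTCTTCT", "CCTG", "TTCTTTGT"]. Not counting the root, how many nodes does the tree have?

Trace insertions, counting only characters that open a new branch:
  "TTCCTGGAGG" → 10 new (T, T, C, C, T, G, G, A, G, G)
  "TTCCACGT" → prefix "TTCC" already present; 4 new (A, C, G, T)
  "TTCAA" → prefix "TTC" already present; 2 new (A, A)
  "TTCTTGA" → prefix "TTC" already present; 4 new (T, T, G, A)
  "TTCTTTTT" → prefix "TTCTT" already present; 3 new (T, T, T)
  "CCTATTCG" → 8 new (C, C, T, A, T, T, C, G)
  "TTCGT" → prefix "TTC" already present; 2 new (G, T)
  "CCTATG" → prefix "CCTAT" already present; 1 new (G)
  "TTCCCAAAA" → prefix "TTCC" already present; 5 new (C, A, A, A, A)
  "TTCTTTGTC" → prefix "TTCTTT" already present; 3 new (G, T, C)
  "TAT" → prefix "T" already present; 2 new (A, T)
  "TTCTTCT" → prefix "TTCTT" already present; 2 new (C, T)
  "CCTG" → prefix "CCT" already present; 1 new (G)
  "TTCTTTGT" → prefix "TTCTTTGT" already present; 0 new (none)
Total nodes = 10 + 4 + 2 + 4 + 3 + 8 + 2 + 1 + 5 + 3 + 2 + 2 + 1 + 0 = 47

47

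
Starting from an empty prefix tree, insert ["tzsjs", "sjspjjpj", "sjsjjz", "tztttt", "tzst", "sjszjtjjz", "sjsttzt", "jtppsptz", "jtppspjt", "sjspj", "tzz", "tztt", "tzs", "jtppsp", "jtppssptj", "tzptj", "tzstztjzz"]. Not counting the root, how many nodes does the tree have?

Trace insertions, counting only characters that open a new branch:
  "tzsjs" → 5 new (t, z, s, j, s)
  "sjspjjpj" → 8 new (s, j, s, p, j, j, p, j)
  "sjsjjz" → prefix "sjs" already present; 3 new (j, j, z)
  "tztttt" → prefix "tz" already present; 4 new (t, t, t, t)
  "tzst" → prefix "tzs" already present; 1 new (t)
  "sjszjtjjz" → prefix "sjs" already present; 6 new (z, j, t, j, j, z)
  "sjsttzt" → prefix "sjs" already present; 4 new (t, t, z, t)
  "jtppsptz" → 8 new (j, t, p, p, s, p, t, z)
  "jtppspjt" → prefix "jtppsp" already present; 2 new (j, t)
  "sjspj" → prefix "sjspj" already present; 0 new (none)
  "tzz" → prefix "tz" already present; 1 new (z)
  "tztt" → prefix "tztt" already present; 0 new (none)
  "tzs" → prefix "tzs" already present; 0 new (none)
  "jtppsp" → prefix "jtppsp" already present; 0 new (none)
  "jtppssptj" → prefix "jtpps" already present; 4 new (s, p, t, j)
  "tzptj" → prefix "tz" already present; 3 new (p, t, j)
  "tzstztjzz" → prefix "tzst" already present; 5 new (z, t, j, z, z)
Total nodes = 5 + 8 + 3 + 4 + 1 + 6 + 4 + 8 + 2 + 0 + 1 + 0 + 0 + 0 + 4 + 3 + 5 = 54

54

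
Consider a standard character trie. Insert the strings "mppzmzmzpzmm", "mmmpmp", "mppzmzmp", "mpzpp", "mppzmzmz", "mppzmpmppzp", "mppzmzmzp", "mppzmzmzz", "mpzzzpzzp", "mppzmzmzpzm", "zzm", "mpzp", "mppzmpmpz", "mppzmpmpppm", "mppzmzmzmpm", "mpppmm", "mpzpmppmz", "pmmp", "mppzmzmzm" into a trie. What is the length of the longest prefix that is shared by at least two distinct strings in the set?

11

Look for the deepest trie node that still has at least two words in its subtree.
e.g. "mppzmzmzpzm" and "mppzmzmzpzmm" share the prefix "mppzmzmzpzm" of length 11; no pair shares a longer one.
Longest shared-prefix length: 11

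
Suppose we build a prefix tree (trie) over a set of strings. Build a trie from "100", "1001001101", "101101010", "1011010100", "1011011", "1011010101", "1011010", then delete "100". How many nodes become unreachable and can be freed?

Walk "100" from the leaf back toward the root, removing each node that no remaining word uses.
Every node on "100" is still needed (e.g. by "1001001101"), so nothing is freed.
Nodes removed: 0

0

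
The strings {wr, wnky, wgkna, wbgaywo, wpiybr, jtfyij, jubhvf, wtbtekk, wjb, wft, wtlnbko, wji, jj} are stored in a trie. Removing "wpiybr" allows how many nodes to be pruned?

5

A node on "wpiybr"'s path can go only if nothing else ends at it or branches off below it.
The suffix "piybr" (5 nodes) is used only by "wpiybr"; the node for "w" still has the child "r", so pruning stops there.
Nodes removed: 5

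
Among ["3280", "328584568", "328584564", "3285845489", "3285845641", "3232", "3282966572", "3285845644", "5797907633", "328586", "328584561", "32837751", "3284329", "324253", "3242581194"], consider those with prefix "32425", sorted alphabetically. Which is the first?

DFS of the "32425" subtree visits, in order: "324253", "3242581194"
Position 1: 324253

324253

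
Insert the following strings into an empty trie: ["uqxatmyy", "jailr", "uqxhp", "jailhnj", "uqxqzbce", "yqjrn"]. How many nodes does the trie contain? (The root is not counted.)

Count nodes per top-level branch (shared prefixes stored once):
  'j'-branch (jailhnj, jailr): 8 nodes
  'u'-branch (uqxatmyy, uqxhp, uqxqzbce): 15 nodes
  'y'-branch (yqjrn): 5 nodes
Sum: 28

28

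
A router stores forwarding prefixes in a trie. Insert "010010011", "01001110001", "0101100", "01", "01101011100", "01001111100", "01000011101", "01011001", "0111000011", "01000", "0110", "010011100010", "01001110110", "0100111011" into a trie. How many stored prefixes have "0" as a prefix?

Walk to "0"; the words in its subtree are exactly those with that prefix.
Words under "0": 01, 01000, 01000011101, 010010011, 01001110001, 010011100010, 0100111011, 01001110110, 01001111100, 0101100, 01011001, 0110, 01101011100, 0111000011
Count: 14

14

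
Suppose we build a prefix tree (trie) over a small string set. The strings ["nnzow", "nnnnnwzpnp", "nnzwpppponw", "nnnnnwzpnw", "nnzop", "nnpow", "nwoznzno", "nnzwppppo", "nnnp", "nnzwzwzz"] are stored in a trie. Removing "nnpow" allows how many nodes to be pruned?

After clearing the end-marker at "nnpow", prune upward until reaching a node still needed by another word.
The suffix "pow" (3 nodes) is used only by "nnpow"; the node for "nn" still has the child "z", so pruning stops there.
Nodes removed: 3

3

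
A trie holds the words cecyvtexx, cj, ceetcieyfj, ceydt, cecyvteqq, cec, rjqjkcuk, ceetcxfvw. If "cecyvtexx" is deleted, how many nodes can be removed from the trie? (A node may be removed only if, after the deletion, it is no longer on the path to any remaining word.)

2

A node on "cecyvtexx"'s path can go only if nothing else ends at it or branches off below it.
The suffix "xx" (2 nodes) is used only by "cecyvtexx"; the node for "cecyvte" still has the child "q", so pruning stops there.
Nodes removed: 2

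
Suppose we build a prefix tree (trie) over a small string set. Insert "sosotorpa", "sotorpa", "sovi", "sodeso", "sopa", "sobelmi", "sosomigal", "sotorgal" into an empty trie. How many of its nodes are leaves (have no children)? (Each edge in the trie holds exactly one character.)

8

A leaf is a node with no children — equivalently, the end of a word that is not a proper prefix of any other stored word.
Those words: "sobelmi", "sodeso", "sopa", "sosomigal", "sosotorpa", "sotorgal", "sotorpa", "sovi"
Leaf count: 8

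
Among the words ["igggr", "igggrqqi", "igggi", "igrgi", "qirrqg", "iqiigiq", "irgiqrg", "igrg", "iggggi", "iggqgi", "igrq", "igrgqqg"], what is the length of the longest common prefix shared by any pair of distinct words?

Look for the deepest trie node that still has at least two words in its subtree.
e.g. "igggr" and "igggrqqi" share the prefix "igggr" of length 5; no pair shares a longer one.
Longest shared-prefix length: 5

5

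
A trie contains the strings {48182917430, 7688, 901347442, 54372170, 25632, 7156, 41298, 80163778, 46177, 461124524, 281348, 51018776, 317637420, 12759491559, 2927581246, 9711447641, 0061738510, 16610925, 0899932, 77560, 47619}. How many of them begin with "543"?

1

Walk to "543"; the words in its subtree are exactly those with that prefix.
Matches: "54372170"
Count: 1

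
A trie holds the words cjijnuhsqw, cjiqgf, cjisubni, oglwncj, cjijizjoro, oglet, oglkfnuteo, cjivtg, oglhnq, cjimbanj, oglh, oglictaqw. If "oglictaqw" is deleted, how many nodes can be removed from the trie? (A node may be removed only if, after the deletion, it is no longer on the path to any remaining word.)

6

After clearing the end-marker at "oglictaqw", prune upward until reaching a node still needed by another word.
The suffix "ictaqw" (6 nodes) is used only by "oglictaqw"; the node for "ogl" still has the child "w", so pruning stops there.
Nodes removed: 6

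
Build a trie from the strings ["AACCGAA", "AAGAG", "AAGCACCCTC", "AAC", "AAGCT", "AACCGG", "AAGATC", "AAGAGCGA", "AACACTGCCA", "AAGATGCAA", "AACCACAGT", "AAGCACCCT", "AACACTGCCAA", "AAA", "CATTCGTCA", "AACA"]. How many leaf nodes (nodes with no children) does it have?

11

Leaves are exactly the stored words that no other stored word extends.
Those words: "AAA", "AACACTGCCAA", "AACCACAGT", "AACCGAA", "AACCGG", "AAGAGCGA", "AAGATC", "AAGATGCAA", "AAGCACCCTC", "AAGCT", "CATTCGTCA"
Leaf count: 11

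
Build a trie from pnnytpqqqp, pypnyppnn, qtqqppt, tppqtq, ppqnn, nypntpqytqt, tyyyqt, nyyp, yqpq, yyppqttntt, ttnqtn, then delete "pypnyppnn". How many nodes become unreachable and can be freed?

Walk "pypnyppnn" from the leaf back toward the root, removing each node that no remaining word uses.
The suffix "ypnyppnn" (8 nodes) is used only by "pypnyppnn"; the node for "p" still has the child "n", so pruning stops there.
Nodes removed: 8

8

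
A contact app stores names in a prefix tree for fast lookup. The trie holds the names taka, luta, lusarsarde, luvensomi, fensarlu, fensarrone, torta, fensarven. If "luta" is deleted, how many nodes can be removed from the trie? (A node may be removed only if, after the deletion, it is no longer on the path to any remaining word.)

2

Walk "luta" from the leaf back toward the root, removing each node that no remaining word uses.
The suffix "ta" (2 nodes) is used only by "luta"; the node for "lu" still has the child "s", so pruning stops there.
Nodes removed: 2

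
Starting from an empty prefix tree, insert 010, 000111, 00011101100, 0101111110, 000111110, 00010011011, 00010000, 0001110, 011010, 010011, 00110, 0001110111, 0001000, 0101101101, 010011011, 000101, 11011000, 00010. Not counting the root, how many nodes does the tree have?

Trace insertions, counting only characters that open a new branch:
  "010" → 3 new (0, 1, 0)
  "000111" → prefix "0" already present; 5 new (0, 0, 1, 1, 1)
  "00011101100" → prefix "000111" already present; 5 new (0, 1, 1, 0, 0)
  "0101111110" → prefix "010" already present; 7 new (1, 1, 1, 1, 1, 1, 0)
  "000111110" → prefix "000111" already present; 3 new (1, 1, 0)
  "00010011011" → prefix "0001" already present; 7 new (0, 0, 1, 1, 0, 1, 1)
  "00010000" → prefix "000100" already present; 2 new (0, 0)
  "0001110" → prefix "0001110" already present; 0 new (none)
  "011010" → prefix "01" already present; 4 new (1, 0, 1, 0)
  "010011" → prefix "010" already present; 3 new (0, 1, 1)
  "00110" → prefix "00" already present; 3 new (1, 1, 0)
  "0001110111" → prefix "000111011" already present; 1 new (1)
  "0001000" → prefix "0001000" already present; 0 new (none)
  "0101101101" → prefix "01011" already present; 5 new (0, 1, 1, 0, 1)
  "010011011" → prefix "010011" already present; 3 new (0, 1, 1)
  "000101" → prefix "00010" already present; 1 new (1)
  "11011000" → 8 new (1, 1, 0, 1, 1, 0, 0, 0)
  "00010" → prefix "00010" already present; 0 new (none)
Total nodes = 3 + 5 + 5 + 7 + 3 + 7 + 2 + 0 + 4 + 3 + 3 + 1 + 0 + 5 + 3 + 1 + 8 + 0 = 60

60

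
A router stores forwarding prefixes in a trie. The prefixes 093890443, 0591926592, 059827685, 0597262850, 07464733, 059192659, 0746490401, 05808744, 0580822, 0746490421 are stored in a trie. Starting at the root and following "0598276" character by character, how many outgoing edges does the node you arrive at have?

1

The children of the "0598276" node are the distinct next characters among strings starting with "0598276".
Distinct next characters after "0598276": 8.
That node has 1 child edge.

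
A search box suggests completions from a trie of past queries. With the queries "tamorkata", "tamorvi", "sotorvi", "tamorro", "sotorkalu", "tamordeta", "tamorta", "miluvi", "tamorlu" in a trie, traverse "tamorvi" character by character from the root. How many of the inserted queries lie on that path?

Walk "tamorvi" from the root; an end-of-word marker is hit whenever a stored word is a prefix of "tamorvi".
Prefixes of the query that are stored words: "tamorvi"
Count: 1

1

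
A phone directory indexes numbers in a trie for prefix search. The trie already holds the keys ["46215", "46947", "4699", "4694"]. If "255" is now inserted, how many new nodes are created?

"255" shares no prefix with any stored word, so all 3 characters open new nodes.
3 − 0 = 3 new nodes.

3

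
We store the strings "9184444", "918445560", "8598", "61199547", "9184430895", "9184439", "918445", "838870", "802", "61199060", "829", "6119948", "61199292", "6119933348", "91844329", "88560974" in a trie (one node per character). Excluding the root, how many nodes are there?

Trace insertions, counting only characters that open a new branch:
  "9184444" → 7 new (9, 1, 8, 4, 4, 4, 4)
  "918445560" → prefix "91844" already present; 4 new (5, 5, 6, 0)
  "8598" → 4 new (8, 5, 9, 8)
  "61199547" → 8 new (6, 1, 1, 9, 9, 5, 4, 7)
  "9184430895" → prefix "91844" already present; 5 new (3, 0, 8, 9, 5)
  "9184439" → prefix "918443" already present; 1 new (9)
  "918445" → prefix "918445" already present; 0 new (none)
  "838870" → prefix "8" already present; 5 new (3, 8, 8, 7, 0)
  "802" → prefix "8" already present; 2 new (0, 2)
  "61199060" → prefix "61199" already present; 3 new (0, 6, 0)
  "829" → prefix "8" already present; 2 new (2, 9)
  "6119948" → prefix "61199" already present; 2 new (4, 8)
  "61199292" → prefix "61199" already present; 3 new (2, 9, 2)
  "6119933348" → prefix "61199" already present; 5 new (3, 3, 3, 4, 8)
  "91844329" → prefix "918443" already present; 2 new (2, 9)
  "88560974" → prefix "8" already present; 7 new (8, 5, 6, 0, 9, 7, 4)
Total nodes = 7 + 4 + 4 + 8 + 5 + 1 + 0 + 5 + 2 + 3 + 2 + 2 + 3 + 5 + 2 + 7 = 60

60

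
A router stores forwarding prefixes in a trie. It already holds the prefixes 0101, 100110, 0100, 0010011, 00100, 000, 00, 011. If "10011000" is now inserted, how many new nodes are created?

Walking "10011000" from the root, the first 6 characters ("100110") follow existing edges; "0" is the first miss.
Each of the 2 remaining characters creates one node.

2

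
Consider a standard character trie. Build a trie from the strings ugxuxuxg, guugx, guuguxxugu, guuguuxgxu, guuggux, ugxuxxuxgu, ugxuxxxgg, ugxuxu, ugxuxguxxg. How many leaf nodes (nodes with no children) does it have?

8

A leaf is a node with no children — equivalently, the end of a word that is not a proper prefix of any other stored word.
Those words: "guuggux", "guuguuxgxu", "guuguxxugu", "guugx", "ugxuxguxxg", "ugxuxuxg", "ugxuxxuxgu", "ugxuxxxgg"
Leaf count: 8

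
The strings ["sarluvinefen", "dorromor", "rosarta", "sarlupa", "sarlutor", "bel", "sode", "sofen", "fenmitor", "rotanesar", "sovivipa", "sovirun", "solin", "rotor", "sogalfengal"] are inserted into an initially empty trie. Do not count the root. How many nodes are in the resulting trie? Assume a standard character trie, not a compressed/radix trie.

79

Trace insertions, counting only characters that open a new branch:
  "sarluvinefen" → 12 new (s, a, r, l, u, v, i, n, e, f, e, n)
  "dorromor" → 8 new (d, o, r, r, o, m, o, r)
  "rosarta" → 7 new (r, o, s, a, r, t, a)
  "sarlupa" → prefix "sarlu" already present; 2 new (p, a)
  "sarlutor" → prefix "sarlu" already present; 3 new (t, o, r)
  "bel" → 3 new (b, e, l)
  "sode" → prefix "s" already present; 3 new (o, d, e)
  "sofen" → prefix "so" already present; 3 new (f, e, n)
  "fenmitor" → 8 new (f, e, n, m, i, t, o, r)
  "rotanesar" → prefix "ro" already present; 7 new (t, a, n, e, s, a, r)
  "sovivipa" → prefix "so" already present; 6 new (v, i, v, i, p, a)
  "sovirun" → prefix "sovi" already present; 3 new (r, u, n)
  "solin" → prefix "so" already present; 3 new (l, i, n)
  "rotor" → prefix "rot" already present; 2 new (o, r)
  "sogalfengal" → prefix "so" already present; 9 new (g, a, l, f, e, n, g, a, l)
Total nodes = 12 + 8 + 7 + 2 + 3 + 3 + 3 + 3 + 8 + 7 + 6 + 3 + 3 + 2 + 9 = 79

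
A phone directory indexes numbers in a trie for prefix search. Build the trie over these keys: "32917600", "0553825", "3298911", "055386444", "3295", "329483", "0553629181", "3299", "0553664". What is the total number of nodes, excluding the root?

Count nodes per top-level branch (shared prefixes stored once):
  '0'-branch (0553629181, 0553664, 0553825, 055386444): 19 nodes
  '3'-branch (32917600, 329483, 3295, 3298911, 3299): 17 nodes
Sum: 36

36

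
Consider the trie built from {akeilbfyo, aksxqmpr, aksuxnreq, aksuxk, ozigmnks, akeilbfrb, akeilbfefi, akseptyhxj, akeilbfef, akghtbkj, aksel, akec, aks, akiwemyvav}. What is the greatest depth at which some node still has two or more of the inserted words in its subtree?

9

Look for the deepest trie node that still has at least two words in its subtree.
"akeilbfef" and "akeilbfefi" agree on "akeilbfef" (9 characters) before diverging; nothing deeper is shared.
Longest shared-prefix length: 9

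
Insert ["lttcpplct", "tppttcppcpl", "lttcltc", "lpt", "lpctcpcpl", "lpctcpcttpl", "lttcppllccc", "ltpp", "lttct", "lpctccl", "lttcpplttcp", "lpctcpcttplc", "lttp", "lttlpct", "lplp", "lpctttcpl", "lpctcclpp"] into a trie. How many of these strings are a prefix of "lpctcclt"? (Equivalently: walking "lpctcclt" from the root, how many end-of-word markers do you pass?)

Walk "lpctcclt" from the root; an end-of-word marker is hit whenever a stored word is a prefix of "lpctcclt".
Prefixes of the query that are stored words: "lpctccl"
Count: 1

1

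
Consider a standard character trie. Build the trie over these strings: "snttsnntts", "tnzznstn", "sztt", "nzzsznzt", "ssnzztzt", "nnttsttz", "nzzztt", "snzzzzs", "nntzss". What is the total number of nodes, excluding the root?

Trace insertions, counting only characters that open a new branch:
  "snttsnntts" → 10 new (s, n, t, t, s, n, n, t, t, s)
  "tnzznstn" → 8 new (t, n, z, z, n, s, t, n)
  "sztt" → prefix "s" already present; 3 new (z, t, t)
  "nzzsznzt" → 8 new (n, z, z, s, z, n, z, t)
  "ssnzztzt" → prefix "s" already present; 7 new (s, n, z, z, t, z, t)
  "nnttsttz" → prefix "n" already present; 7 new (n, t, t, s, t, t, z)
  "nzzztt" → prefix "nzz" already present; 3 new (z, t, t)
  "snzzzzs" → prefix "sn" already present; 5 new (z, z, z, z, s)
  "nntzss" → prefix "nnt" already present; 3 new (z, s, s)
Total nodes = 10 + 8 + 3 + 8 + 7 + 7 + 3 + 5 + 3 = 54

54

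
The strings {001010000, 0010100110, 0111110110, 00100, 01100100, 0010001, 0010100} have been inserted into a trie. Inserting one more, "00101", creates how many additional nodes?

0

Every character of "00101" already lies on an existing path (it is a prefix of some stored word).
No new nodes are needed: 0.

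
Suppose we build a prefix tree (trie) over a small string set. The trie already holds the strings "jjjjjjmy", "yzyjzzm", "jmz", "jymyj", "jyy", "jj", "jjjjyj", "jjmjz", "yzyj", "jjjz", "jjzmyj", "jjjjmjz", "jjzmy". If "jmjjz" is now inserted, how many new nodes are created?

3

The longest prefix of "jmjjz" already in the trie is "jm" (length 2).
So 5 − 2 = 3 new nodes.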